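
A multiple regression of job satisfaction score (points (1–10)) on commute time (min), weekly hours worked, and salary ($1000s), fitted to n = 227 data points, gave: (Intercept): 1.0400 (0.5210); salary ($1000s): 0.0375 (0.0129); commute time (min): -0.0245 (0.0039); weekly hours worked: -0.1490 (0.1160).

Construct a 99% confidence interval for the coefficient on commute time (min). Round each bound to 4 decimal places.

(-0.0346, -0.0144)

Read off: b = -0.0245, SE = 0.0039 for commute time (min).
df = n − k − 1 = 227 − 3 − 1 = 223.
t* = t_{0.005, 223} = 2.598055.
Margin = t* × SE = 2.598055 × 0.0039 = 0.010132.
CI: -0.0245 ± 0.010132 → (-0.0346, -0.0144).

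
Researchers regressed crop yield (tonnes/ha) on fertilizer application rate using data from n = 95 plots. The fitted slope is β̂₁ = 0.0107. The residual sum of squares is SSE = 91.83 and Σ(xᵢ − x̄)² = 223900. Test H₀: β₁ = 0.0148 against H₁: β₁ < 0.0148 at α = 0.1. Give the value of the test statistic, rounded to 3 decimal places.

t = -1.952

MSE = SSE/(n − 2) = 91.83/93 = 0.987419.
SE(β̂₁) = √(MSE/Sₓₓ) = √(0.987419/223900) = 0.00210002.
t = (0.0107 − 0.0148) / 0.00210002 = -1.952.
df = n − 2 = 93.
One-sided p ≈ 0.0270, which is < 0.1, so reject H₀.
There is evidence that the true slope on fertilizer application rate is below 0.0148 tonnes/ha per unit.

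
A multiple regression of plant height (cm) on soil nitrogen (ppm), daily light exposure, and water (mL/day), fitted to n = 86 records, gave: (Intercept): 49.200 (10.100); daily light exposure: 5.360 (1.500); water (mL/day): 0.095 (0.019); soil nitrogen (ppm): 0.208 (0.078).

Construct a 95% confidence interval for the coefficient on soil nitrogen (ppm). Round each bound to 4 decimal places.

Read off: b = 0.208, SE = 0.078 for soil nitrogen (ppm).
df = n − k − 1 = 86 − 3 − 1 = 82.
t* = t_{0.025, 82} = 1.989319.
Margin = t* × SE = 1.989319 × 0.078 = 0.155167.
CI: 0.208 ± 0.155167 → (0.0528, 0.3632).

(0.0528, 0.3632)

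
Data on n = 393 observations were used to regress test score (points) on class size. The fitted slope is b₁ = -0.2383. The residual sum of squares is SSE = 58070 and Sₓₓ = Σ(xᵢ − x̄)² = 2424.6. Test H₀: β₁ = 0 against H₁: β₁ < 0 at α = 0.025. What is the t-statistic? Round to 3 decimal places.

t = -0.963

MSE = SSE/(n − 2) = 58070/391 = 148.517.
SE(b₁) = √(MSE/Sₓₓ) = √(148.517/2424.6) = 0.247496.
t = -0.2383 / 0.247496 = -0.963.
df = n − 2 = 391.
One-sided p ≈ 0.1681, which is ≥ 0.025, so fail to reject H₀.
The data do not give significant evidence that the true slope on class size is negative.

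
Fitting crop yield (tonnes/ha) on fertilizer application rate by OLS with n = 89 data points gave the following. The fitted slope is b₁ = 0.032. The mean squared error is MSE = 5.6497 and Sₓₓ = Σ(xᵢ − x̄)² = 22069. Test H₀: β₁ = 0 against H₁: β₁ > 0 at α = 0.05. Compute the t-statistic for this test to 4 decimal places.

t = 2.0000

SE(b₁) = √(MSE/Sₓₓ) = √(5.6497/22069) = 0.0160001.
t = 0.032 / 0.0160001 = 2.0000.
df = n − 2 = 87.
One-sided p ≈ 0.0243, which is < 0.05, so reject H₀.
There is evidence that the true slope on fertilizer application rate is positive.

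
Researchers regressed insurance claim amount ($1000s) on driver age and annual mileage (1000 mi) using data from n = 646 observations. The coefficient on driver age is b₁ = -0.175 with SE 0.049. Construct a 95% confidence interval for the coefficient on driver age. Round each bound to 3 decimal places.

(-0.271, -0.079)

df = n − k − 1 = 646 − 2 − 1 = 643.
t* = t_{0.025, 643} = 1.96366.
Margin = t* × SE = 1.96366 × 0.049 = 0.09622.
CI: -0.175 ± 0.09622 → (-0.271, -0.079).
With 95% confidence, each one-unit increase in driver age is associated with a change of between -0.271 and -0.079 $1000s in insurance claim amount, holding the other predictors fixed.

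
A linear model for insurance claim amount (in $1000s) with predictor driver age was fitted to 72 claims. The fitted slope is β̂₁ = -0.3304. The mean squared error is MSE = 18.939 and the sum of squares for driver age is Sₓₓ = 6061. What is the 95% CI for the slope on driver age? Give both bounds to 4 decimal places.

SE(β̂₁) = √(MSE/Sₓₓ) = √(18.939/6061) = 0.0558993.
df = n − 2 = 70.
t* = t_{0.025, 70} = 1.994437.
Margin = t* × SE = 1.994437 × 0.0558993 = 0.111488.
CI: -0.3304 ± 0.111488 → (-0.4419, -0.2189).
With 95% confidence, each one-unit increase in driver age is associated with a change of between -0.4419 and -0.2189 $1000s in insurance claim amount.

(-0.4419, -0.2189)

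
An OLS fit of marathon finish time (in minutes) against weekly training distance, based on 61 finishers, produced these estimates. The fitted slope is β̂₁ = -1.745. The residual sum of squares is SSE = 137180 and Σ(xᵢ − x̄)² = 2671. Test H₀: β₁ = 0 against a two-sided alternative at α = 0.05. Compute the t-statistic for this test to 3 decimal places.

MSE = SSE/(n − 2) = 137180/59 = 2325.08.
SE(β̂₁) = √(MSE/Sₓₓ) = √(2325.08/2671) = 0.933002.
t = -1.745 / 0.933002 = -1.870.
df = n − 2 = 59.
Two-sided p ≈ 0.0664, which is ≥ 0.05, so fail to reject H₀.
The data do not give significant evidence of an association between weekly training distance and marathon finish time.

t = -1.870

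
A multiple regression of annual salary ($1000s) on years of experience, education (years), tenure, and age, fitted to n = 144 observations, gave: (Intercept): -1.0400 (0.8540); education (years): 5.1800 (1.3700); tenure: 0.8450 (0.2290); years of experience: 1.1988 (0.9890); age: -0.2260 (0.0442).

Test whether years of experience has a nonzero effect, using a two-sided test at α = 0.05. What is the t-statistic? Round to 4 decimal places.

t = 1.2121

Read off: b = 1.1988, SE = 0.9890 for years of experience.
H₀: β₁ = 0 vs H₁: β₁ ≠ 0.
t = 1.1988 / 0.9890 = 1.2121.
df = n − k − 1 = 144 − 4 − 1 = 139.
Two-sided p ≈ 0.2275, which is ≥ 0.05, so fail to reject H₀.
The data do not give significant evidence of an association between years of experience and annual salary, after adjusting for the other predictors.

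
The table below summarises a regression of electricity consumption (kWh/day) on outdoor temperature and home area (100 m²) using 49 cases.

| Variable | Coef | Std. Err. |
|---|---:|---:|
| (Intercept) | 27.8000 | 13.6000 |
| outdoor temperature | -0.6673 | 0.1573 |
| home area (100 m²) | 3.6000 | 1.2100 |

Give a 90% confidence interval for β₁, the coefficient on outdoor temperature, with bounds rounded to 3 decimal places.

(-0.931, -0.403)

Read off: b = -0.6673, SE = 0.1573 for outdoor temperature.
df = n − k − 1 = 49 − 2 − 1 = 46.
t* = t_{0.05, 46} = 1.67866.
Margin = t* × SE = 1.67866 × 0.1573 = 0.26405.
CI: -0.6673 ± 0.26405 → (-0.931, -0.403).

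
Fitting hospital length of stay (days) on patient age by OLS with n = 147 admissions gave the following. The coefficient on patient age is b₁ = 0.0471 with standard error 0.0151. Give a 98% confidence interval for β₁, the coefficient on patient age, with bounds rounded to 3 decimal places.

(0.012, 0.083)

df = n − 2 = 147 − 2 = 145.
t* = t_{0.01, 145} = 2.35234.
Margin = t* × SE = 2.35234 × 0.0151 = 0.03552.
CI: 0.0471 ± 0.03552 → (0.012, 0.083).
With 98% confidence, each one-unit increase in patient age is associated with a change of between 0.012 and 0.083 days in hospital length of stay.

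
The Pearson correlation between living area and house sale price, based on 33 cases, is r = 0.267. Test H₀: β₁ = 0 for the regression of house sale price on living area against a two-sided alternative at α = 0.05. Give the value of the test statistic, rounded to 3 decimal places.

t = 1.543

t = r·√(n − 2)/√(1 − r²) = 0.267·√31/√0.928711 = 1.543.
df = n − 2 = 31.
Two-sided p ≈ 0.1331, which is ≥ 0.05, so fail to reject H₀.
The data do not give significant evidence of a linear association between living area and house sale price.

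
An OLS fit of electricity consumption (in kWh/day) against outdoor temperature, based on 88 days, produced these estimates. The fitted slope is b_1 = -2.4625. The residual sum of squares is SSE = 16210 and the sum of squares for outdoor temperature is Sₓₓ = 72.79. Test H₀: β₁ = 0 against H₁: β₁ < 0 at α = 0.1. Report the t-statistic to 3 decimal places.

MSE = SSE/(n − 2) = 16210/86 = 188.488.
SE(b_1) = √(MSE/Sₓₓ) = √(188.488/72.79) = 1.60919.
t = -2.4625 / 1.60919 = -1.530.
df = n − 2 = 86.
One-sided p ≈ 0.0648, which is < 0.1, so reject H₀.
There is evidence that the true slope on outdoor temperature is negative.

t = -1.530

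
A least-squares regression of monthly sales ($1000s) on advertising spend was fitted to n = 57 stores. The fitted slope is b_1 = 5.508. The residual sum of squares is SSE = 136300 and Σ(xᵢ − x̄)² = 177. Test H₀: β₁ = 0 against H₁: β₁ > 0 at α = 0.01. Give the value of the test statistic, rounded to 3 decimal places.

MSE = SSE/(n − 2) = 136300/55 = 2478.18.
SE(b_1) = √(MSE/Sₓₓ) = √(2478.18/177) = 3.74179.
t = 5.508 / 3.74179 = 1.472.
df = n − 2 = 55.
One-sided p ≈ 0.0734, which is ≥ 0.01, so fail to reject H₀.
The data do not give significant evidence that the true slope on advertising spend is positive.

t = 1.472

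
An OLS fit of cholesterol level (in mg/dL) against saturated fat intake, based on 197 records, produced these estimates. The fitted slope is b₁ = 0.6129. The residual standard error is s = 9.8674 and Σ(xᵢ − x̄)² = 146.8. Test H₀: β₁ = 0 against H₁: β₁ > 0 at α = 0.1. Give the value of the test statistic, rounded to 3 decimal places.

SE(b₁) = s/√Sₓₓ = 9.8674/√146.8 = 0.814404.
t = 0.6129 / 0.814404 = 0.753.
df = n − 2 = 195.
One-sided p ≈ 0.2263, which is ≥ 0.1, so fail to reject H₀.
The data do not give significant evidence that the true slope on saturated fat intake is positive.

t = 0.753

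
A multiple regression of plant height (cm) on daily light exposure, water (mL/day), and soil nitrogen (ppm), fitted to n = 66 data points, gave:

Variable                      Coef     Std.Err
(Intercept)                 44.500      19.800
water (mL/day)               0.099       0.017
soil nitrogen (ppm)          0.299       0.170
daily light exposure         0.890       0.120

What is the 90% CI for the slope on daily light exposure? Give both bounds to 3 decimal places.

Read off: b = 0.890, SE = 0.120 for daily light exposure.
df = n − k − 1 = 66 − 3 − 1 = 62.
t* = t_{0.05, 62} = 1.669804.
Margin = t* × SE = 1.669804 × 0.120 = 0.20038.
CI: 0.890 ± 0.20038 → (0.690, 1.090).

(0.690, 1.090)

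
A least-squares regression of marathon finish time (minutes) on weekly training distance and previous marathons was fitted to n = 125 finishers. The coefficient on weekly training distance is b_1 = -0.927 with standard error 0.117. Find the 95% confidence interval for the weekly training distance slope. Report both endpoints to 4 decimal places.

(-1.1586, -0.6954)

df = n − k − 1 = 125 − 2 − 1 = 122.
t* = t_{0.025, 122} = 1.9796.
Margin = t* × SE = 1.9796 × 0.117 = 0.231613.
CI: -0.927 ± 0.231613 → (-1.1586, -0.6954).
With 95% confidence, each one-unit increase in weekly training distance is associated with a change of between -1.1586 and -0.6954 minutes in marathon finish time, holding the other predictors fixed.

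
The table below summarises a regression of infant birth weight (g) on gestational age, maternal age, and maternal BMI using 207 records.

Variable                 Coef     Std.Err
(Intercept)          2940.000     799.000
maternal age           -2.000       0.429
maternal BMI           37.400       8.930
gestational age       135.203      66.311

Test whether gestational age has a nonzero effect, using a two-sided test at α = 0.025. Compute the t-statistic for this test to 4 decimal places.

Read off: b = 135.203, SE = 66.311 for gestational age.
H₀: β₁ = 0 vs H₁: β₁ ≠ 0.
t = 135.203 / 66.311 = 2.0389.
df = n − k − 1 = 207 − 3 − 1 = 203.
Two-sided p ≈ 0.0428, which is ≥ 0.025, so fail to reject H₀.
The data do not give significant evidence of an association between gestational age and infant birth weight, after adjusting for the other predictors.

t = 2.0389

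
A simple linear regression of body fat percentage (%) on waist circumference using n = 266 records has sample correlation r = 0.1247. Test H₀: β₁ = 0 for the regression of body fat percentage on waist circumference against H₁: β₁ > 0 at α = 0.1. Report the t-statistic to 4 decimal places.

t = 2.0421

t = r·√(n − 2)/√(1 − r²) = 0.1247·√264/√0.98445 = 2.0421.
df = n − 2 = 264.
One-sided p ≈ 0.0211, which is < 0.1, so reject H₀.
There is evidence of a linear association between waist circumference and body fat percentage.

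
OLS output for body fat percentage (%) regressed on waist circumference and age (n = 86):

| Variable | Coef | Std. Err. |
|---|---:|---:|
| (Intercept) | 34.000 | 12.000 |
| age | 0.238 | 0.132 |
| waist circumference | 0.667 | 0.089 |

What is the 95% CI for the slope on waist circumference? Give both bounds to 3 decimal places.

(0.490, 0.844)

Read off: b = 0.667, SE = 0.089 for waist circumference.
df = n − k − 1 = 86 − 2 − 1 = 83.
t* = t_{0.025, 83} = 1.98896.
Margin = t* × SE = 1.98896 × 0.089 = 0.17702.
CI: 0.667 ± 0.17702 → (0.490, 0.844).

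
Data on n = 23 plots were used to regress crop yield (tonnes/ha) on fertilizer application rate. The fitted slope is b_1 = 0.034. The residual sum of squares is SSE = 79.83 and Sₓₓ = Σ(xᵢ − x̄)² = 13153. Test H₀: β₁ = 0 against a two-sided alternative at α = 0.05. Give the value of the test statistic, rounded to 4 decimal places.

MSE = SSE/(n − 2) = 79.83/21 = 3.80143.
SE(b_1) = √(MSE/Sₓₓ) = √(3.80143/13153) = 0.0170005.
t = 0.034 / 0.0170005 = 1.9999.
df = n − 2 = 21.
Two-sided p ≈ 0.0586, which is ≥ 0.05, so fail to reject H₀.
The data do not give significant evidence of an association between fertilizer application rate and crop yield.

t = 1.9999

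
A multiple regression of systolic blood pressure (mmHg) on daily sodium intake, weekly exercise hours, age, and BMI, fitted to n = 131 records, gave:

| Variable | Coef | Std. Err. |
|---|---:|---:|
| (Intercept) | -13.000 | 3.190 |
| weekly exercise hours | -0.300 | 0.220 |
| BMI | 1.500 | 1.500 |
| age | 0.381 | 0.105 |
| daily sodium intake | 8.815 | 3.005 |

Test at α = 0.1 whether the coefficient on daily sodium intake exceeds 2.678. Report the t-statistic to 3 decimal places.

Read off: b = 8.815, SE = 3.005 for daily sodium intake.
H₀: β₁ = 2.678 vs H₁: β₁ > 2.678.
t = (8.815 − 2.678) / 3.005 = 2.042.
df = n − k − 1 = 131 − 4 − 1 = 126.
One-sided p ≈ 0.0216, which is < 0.1, so reject H₀.
There is evidence that the true slope on daily sodium intake exceeds 2.678 mmHg per unit, holding the other predictors fixed.

t = 2.042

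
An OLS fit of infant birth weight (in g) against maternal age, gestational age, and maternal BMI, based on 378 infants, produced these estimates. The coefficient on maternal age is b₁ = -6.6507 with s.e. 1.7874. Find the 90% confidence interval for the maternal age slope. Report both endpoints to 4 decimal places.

df = n − k − 1 = 378 − 3 − 1 = 374.
t* = t_{0.05, 374} = 1.648938.
Margin = t* × SE = 1.648938 × 1.7874 = 2.947312.
CI: -6.6507 ± 2.947312 → (-9.5980, -3.7034).
With 90% confidence, each one-unit increase in maternal age is associated with a change of between -9.5980 and -3.7034 g in infant birth weight, holding the other predictors fixed.

(-9.5980, -3.7034)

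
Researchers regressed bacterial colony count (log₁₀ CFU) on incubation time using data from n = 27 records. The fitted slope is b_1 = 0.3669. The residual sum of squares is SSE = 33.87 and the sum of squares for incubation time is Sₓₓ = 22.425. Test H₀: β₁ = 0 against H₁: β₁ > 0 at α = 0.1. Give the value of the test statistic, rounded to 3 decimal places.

MSE = SSE/(n − 2) = 33.87/25 = 1.3548.
SE(b_1) = √(MSE/Sₓₓ) = √(1.3548/22.425) = 0.245794.
t = 0.3669 / 0.245794 = 1.493.
df = n − 2 = 25.
One-sided p ≈ 0.0740, which is < 0.1, so reject H₀.
There is evidence that the true slope on incubation time is positive.

t = 1.493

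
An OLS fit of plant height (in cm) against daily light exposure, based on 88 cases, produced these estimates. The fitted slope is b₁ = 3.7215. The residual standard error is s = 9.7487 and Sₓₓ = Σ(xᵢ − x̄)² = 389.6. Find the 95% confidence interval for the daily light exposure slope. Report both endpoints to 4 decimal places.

SE(b₁) = s/√Sₓₓ = 9.7487/√389.6 = 0.493898.
df = n − 2 = 86.
t* = t_{0.025, 86} = 1.987934.
Margin = t* × SE = 1.987934 × 0.493898 = 0.981837.
CI: 3.7215 ± 0.981837 → (2.7397, 4.7033).
With 95% confidence, each one-unit increase in daily light exposure is associated with a change of between 2.7397 and 4.7033 cm in plant height.

(2.7397, 4.7033)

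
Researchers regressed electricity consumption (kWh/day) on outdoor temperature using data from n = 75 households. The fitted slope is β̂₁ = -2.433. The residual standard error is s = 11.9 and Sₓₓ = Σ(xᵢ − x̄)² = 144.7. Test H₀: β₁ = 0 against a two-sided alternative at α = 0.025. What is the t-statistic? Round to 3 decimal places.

t = -2.459

SE(β̂₁) = s/√Sₓₓ = 11.9/√144.7 = 0.989265.
t = -2.433 / 0.989265 = -2.459.
df = n − 2 = 73.
Two-sided p ≈ 0.0163, which is < 0.025, so reject H₀.
There is evidence that outdoor temperature is associated with electricity consumption.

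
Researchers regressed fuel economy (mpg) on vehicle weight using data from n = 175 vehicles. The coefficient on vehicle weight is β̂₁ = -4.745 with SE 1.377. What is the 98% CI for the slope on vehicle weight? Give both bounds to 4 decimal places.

df = n − 2 = 175 − 2 = 173.
t* = t_{0.01, 173} = 2.348096.
Margin = t* × SE = 2.348096 × 1.377 = 3.233328.
CI: -4.745 ± 3.233328 → (-7.9783, -1.5117).
With 98% confidence, each one-unit increase in vehicle weight is associated with a change of between -7.9783 and -1.5117 mpg in fuel economy.

(-7.9783, -1.5117)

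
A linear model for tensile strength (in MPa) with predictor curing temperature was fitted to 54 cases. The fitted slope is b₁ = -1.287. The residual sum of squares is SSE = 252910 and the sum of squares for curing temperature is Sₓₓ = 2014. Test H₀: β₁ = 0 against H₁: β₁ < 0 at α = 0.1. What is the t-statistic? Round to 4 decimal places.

t = -0.8282

MSE = SSE/(n − 2) = 252910/52 = 4863.65.
SE(b₁) = √(MSE/Sₓₓ) = √(4863.65/2014) = 1.554.
t = -1.287 / 1.554 = -0.8282.
df = n − 2 = 52.
One-sided p ≈ 0.2057, which is ≥ 0.1, so fail to reject H₀.
The data do not give significant evidence that the true slope on curing temperature is negative.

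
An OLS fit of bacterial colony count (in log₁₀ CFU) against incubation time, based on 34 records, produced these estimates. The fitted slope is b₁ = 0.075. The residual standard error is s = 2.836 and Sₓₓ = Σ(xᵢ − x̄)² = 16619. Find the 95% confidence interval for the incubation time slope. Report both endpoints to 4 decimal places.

(0.0302, 0.1198)

SE(b₁) = s/√Sₓₓ = 2.836/√16619 = 0.021999.
df = n − 2 = 32.
t* = t_{0.025, 32} = 2.036933.
Margin = t* × SE = 2.036933 × 0.021999 = 0.044811.
CI: 0.075 ± 0.044811 → (0.0302, 0.1198).
With 95% confidence, each one-unit increase in incubation time is associated with a change of between 0.0302 and 0.1198 log₁₀ CFU in bacterial colony count.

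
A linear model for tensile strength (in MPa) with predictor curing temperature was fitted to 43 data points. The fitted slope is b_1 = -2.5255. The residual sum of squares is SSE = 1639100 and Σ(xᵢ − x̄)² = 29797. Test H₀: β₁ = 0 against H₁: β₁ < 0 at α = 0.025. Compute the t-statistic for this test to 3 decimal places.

t = -2.180

MSE = SSE/(n − 2) = 1639100/41 = 39978.
SE(b_1) = √(MSE/Sₓₓ) = √(39978/29797) = 1.15831.
t = -2.5255 / 1.15831 = -2.180.
df = n − 2 = 41.
One-sided p ≈ 0.0175, which is < 0.025, so reject H₀.
There is evidence that the true slope on curing temperature is negative.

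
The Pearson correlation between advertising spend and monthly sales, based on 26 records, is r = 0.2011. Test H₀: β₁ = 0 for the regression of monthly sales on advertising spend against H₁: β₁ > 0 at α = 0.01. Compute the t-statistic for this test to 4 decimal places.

t = r·√(n − 2)/√(1 − r²) = 0.2011·√24/√0.959559 = 1.0057.
df = n − 2 = 24.
One-sided p ≈ 0.1623, which is ≥ 0.01, so fail to reject H₀.
The data do not give significant evidence of a linear association between advertising spend and monthly sales.

t = 1.0057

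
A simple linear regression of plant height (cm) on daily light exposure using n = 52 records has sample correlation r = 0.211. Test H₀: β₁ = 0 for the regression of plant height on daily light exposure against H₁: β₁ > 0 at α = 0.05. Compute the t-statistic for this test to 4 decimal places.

t = 1.5264

t = r·√(n − 2)/√(1 − r²) = 0.211·√50/√0.955479 = 1.5264.
df = n − 2 = 50.
One-sided p ≈ 0.0666, which is ≥ 0.05, so fail to reject H₀.
The data do not give significant evidence of a linear association between daily light exposure and plant height.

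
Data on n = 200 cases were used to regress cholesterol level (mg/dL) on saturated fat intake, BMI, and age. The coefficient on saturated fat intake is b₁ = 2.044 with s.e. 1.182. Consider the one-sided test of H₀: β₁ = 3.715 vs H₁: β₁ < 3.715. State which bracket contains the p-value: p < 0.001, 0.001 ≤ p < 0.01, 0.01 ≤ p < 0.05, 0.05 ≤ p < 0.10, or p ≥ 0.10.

t = (2.044 − 3.715) / 1.182 = -1.414.
df = n − k − 1 = 200 − 3 − 1 = 196.
One-sided p = P(T_{196} < t) ≈ 0.0795.
So 0.05 ≤ p < 0.10.

0.05 ≤ p < 0.10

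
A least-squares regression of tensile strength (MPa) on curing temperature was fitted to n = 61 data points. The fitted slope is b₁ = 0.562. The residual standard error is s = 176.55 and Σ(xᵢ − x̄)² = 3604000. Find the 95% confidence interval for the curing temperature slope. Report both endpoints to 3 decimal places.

SE(b₁) = s/√Sₓₓ = 176.55/√3604000 = 0.0929984.
df = n − 2 = 59.
t* = t_{0.025, 59} = 2.000995.
Margin = t* × SE = 2.000995 × 0.0929984 = 0.18609.
CI: 0.562 ± 0.18609 → (0.376, 0.748).
With 95% confidence, each one-unit increase in curing temperature is associated with a change of between 0.376 and 0.748 MPa in tensile strength.

(0.376, 0.748)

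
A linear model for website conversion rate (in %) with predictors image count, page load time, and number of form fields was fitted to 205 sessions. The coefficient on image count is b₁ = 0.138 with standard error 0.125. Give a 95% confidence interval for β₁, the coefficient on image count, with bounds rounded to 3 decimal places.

(-0.108, 0.384)

df = n − k − 1 = 205 − 3 − 1 = 201.
t* = t_{0.025, 201} = 1.971837.
Margin = t* × SE = 1.971837 × 0.125 = 0.24648.
CI: 0.138 ± 0.24648 → (-0.108, 0.384).
With 95% confidence, each one-unit increase in image count is associated with a change of between -0.108 and 0.384 % in website conversion rate, holding the other predictors fixed.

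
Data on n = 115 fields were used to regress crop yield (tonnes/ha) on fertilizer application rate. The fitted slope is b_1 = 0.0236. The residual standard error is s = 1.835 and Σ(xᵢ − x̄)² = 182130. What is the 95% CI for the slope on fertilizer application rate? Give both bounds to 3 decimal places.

(0.015, 0.032)

SE(b_1) = s/√Sₓₓ = 1.835/√182130 = 0.00429977.
df = n − 2 = 113.
t* = t_{0.025, 113} = 1.98118.
Margin = t* × SE = 1.98118 × 0.00429977 = 0.00852.
CI: 0.0236 ± 0.00852 → (0.015, 0.032).
With 95% confidence, each one-unit increase in fertilizer application rate is associated with a change of between 0.015 and 0.032 tonnes/ha in crop yield.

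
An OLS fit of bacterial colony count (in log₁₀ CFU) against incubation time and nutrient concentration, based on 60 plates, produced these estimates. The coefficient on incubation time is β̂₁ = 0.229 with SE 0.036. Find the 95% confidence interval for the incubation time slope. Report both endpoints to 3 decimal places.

(0.157, 0.301)

df = n − k − 1 = 60 − 2 − 1 = 57.
t* = t_{0.025, 57} = 2.002465.
Margin = t* × SE = 2.002465 × 0.036 = 0.07209.
CI: 0.229 ± 0.07209 → (0.157, 0.301).
With 95% confidence, each one-unit increase in incubation time is associated with a change of between 0.157 and 0.301 log₁₀ CFU in bacterial colony count, holding the other predictors fixed.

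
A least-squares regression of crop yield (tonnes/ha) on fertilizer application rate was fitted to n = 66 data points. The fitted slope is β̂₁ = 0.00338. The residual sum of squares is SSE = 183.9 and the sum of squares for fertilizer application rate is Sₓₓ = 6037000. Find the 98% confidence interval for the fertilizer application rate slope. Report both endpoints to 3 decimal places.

MSE = SSE/(n − 2) = 183.9/64 = 2.87344.
SE(β̂₁) = √(MSE/Sₓₓ) = √(2.87344/6037000) = 0.000689907.
df = n − 2 = 64.
t* = t_{0.01, 64} = 2.386037.
Margin = t* × SE = 2.386037 × 0.000689907 = 0.00165.
CI: 0.00338 ± 0.00165 → (0.002, 0.005).
With 98% confidence, each one-unit increase in fertilizer application rate is associated with a change of between 0.002 and 0.005 tonnes/ha in crop yield.

(0.002, 0.005)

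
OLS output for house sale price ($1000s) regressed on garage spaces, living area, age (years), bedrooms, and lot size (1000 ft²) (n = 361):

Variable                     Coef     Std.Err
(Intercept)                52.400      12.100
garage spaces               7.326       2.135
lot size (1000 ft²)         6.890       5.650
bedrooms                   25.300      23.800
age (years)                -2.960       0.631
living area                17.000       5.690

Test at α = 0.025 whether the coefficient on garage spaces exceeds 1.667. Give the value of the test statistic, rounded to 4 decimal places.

t = 2.6506

Read off: b = 7.326, SE = 2.135 for garage spaces.
H₀: β₁ = 1.667 vs H₁: β₁ > 1.667.
t = (7.326 − 1.667) / 2.135 = 2.6506.
df = n − k − 1 = 361 − 5 − 1 = 355.
One-sided p ≈ 0.0042, which is < 0.025, so reject H₀.
There is evidence that the true slope on garage spaces exceeds 1.667 $1000s per unit, holding the other predictors fixed.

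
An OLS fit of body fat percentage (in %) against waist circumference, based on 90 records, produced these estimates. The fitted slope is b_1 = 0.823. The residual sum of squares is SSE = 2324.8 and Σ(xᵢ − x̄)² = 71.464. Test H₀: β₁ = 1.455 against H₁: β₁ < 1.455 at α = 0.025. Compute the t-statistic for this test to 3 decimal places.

t = -1.039

MSE = SSE/(n − 2) = 2324.8/88 = 26.4182.
SE(b_1) = √(MSE/Sₓₓ) = √(26.4182/71.464) = 0.608006.
t = (0.823 − 1.455) / 0.608006 = -1.039.
df = n − 2 = 88.
One-sided p ≈ 0.1507, which is ≥ 0.025, so fail to reject H₀.
The data do not give significant evidence that the true slope on waist circumference is below 1.455 % per unit.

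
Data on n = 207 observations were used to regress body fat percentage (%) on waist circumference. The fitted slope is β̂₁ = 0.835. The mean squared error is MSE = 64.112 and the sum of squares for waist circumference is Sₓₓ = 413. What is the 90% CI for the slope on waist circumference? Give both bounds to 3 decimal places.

SE(β̂₁) = √(MSE/Sₓₓ) = √(64.112/413) = 0.393999.
df = n − 2 = 205.
t* = t_{0.05, 205} = 1.652321.
Margin = t* × SE = 1.652321 × 0.393999 = 0.65101.
CI: 0.835 ± 0.65101 → (0.184, 1.486).
With 90% confidence, each one-unit increase in waist circumference is associated with a change of between 0.184 and 1.486 % in body fat percentage.

(0.184, 1.486)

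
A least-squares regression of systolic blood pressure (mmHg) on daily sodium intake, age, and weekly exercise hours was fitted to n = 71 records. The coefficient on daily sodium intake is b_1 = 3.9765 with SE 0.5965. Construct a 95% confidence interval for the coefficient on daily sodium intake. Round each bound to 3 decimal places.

(2.786, 5.167)

df = n − k − 1 = 71 − 3 − 1 = 67.
t* = t_{0.025, 67} = 1.996008.
Margin = t* × SE = 1.996008 × 0.5965 = 1.19062.
CI: 3.9765 ± 1.19062 → (2.786, 5.167).
With 95% confidence, each one-unit increase in daily sodium intake is associated with a change of between 2.786 and 5.167 mmHg in systolic blood pressure, holding the other predictors fixed.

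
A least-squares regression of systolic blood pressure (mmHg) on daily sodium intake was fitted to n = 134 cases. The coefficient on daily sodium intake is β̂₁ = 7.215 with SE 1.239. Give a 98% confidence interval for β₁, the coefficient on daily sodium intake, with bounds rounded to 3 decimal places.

(4.297, 10.133)

df = n − 2 = 134 − 2 = 132.
t* = t_{0.01, 132} = 2.35493.
Margin = t* × SE = 2.35493 × 1.239 = 2.91776.
CI: 7.215 ± 2.91776 → (4.297, 10.133).
With 98% confidence, each one-unit increase in daily sodium intake is associated with a change of between 4.297 and 10.133 mmHg in systolic blood pressure.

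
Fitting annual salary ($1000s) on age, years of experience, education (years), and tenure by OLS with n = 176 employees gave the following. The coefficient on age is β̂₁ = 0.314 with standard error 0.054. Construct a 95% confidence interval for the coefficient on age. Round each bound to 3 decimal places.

(0.207, 0.421)

df = n − k − 1 = 176 − 4 − 1 = 171.
t* = t_{0.025, 171} = 1.973934.
Margin = t* × SE = 1.973934 × 0.054 = 0.10659.
CI: 0.314 ± 0.10659 → (0.207, 0.421).
With 95% confidence, each one-unit increase in age is associated with a change of between 0.207 and 0.421 $1000s in annual salary, holding the other predictors fixed.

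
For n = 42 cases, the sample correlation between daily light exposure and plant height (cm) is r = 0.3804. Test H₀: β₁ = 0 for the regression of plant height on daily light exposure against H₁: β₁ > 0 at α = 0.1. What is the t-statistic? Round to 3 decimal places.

t = r·√(n − 2)/√(1 − r²) = 0.3804·√40/√0.855296 = 2.601.
df = n − 2 = 40.
One-sided p ≈ 0.0065, which is < 0.1, so reject H₀.
There is evidence of a linear association between daily light exposure and plant height.

t = 2.601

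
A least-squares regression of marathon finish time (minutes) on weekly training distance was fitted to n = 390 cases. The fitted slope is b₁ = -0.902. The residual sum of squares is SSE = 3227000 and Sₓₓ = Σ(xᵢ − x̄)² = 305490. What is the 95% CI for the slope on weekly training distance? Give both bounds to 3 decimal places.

MSE = SSE/(n − 2) = 3227000/388 = 8317.01.
SE(b₁) = √(MSE/Sₓₓ) = √(8317.01/305490) = 0.165.
df = n − 2 = 388.
t* = t_{0.025, 388} = 1.966097.
Margin = t* × SE = 1.966097 × 0.165 = 0.32441.
CI: -0.902 ± 0.32441 → (-1.226, -0.578).
With 95% confidence, each one-unit increase in weekly training distance is associated with a change of between -1.226 and -0.578 minutes in marathon finish time.

(-1.226, -0.578)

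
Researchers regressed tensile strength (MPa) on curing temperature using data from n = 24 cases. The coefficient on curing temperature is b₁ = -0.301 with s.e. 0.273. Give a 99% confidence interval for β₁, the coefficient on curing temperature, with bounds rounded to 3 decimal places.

(-1.071, 0.469)

df = n − 2 = 24 − 2 = 22.
t* = t_{0.005, 22} = 2.818756.
Margin = t* × SE = 2.818756 × 0.273 = 0.76952.
CI: -0.301 ± 0.76952 → (-1.071, 0.469).
With 99% confidence, each one-unit increase in curing temperature is associated with a change of between -1.071 and 0.469 MPa in tensile strength.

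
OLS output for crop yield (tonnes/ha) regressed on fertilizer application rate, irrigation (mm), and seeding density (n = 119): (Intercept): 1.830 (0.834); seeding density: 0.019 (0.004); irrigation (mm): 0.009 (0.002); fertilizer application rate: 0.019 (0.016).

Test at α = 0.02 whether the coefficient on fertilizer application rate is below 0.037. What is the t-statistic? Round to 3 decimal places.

t = -1.125

Read off: b = 0.019, SE = 0.016 for fertilizer application rate.
H₀: β₁ = 0.037 vs H₁: β₁ < 0.037.
t = (0.019 − 0.037) / 0.016 = -1.125.
df = n − k − 1 = 119 − 3 − 1 = 115.
One-sided p ≈ 0.1315, which is ≥ 0.02, so fail to reject H₀.
The data do not give significant evidence that the true slope on fertilizer application rate is below 0.037 tonnes/ha per unit, holding the other predictors fixed.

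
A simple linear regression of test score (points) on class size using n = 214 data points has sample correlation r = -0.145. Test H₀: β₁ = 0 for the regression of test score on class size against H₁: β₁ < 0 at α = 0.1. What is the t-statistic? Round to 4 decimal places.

t = r·√(n − 2)/√(1 − r²) = -0.145·√212/√0.978975 = -2.1338.
df = n − 2 = 212.
One-sided p ≈ 0.0170, which is < 0.1, so reject H₀.
There is evidence of a linear association between class size and test score.

t = -2.1338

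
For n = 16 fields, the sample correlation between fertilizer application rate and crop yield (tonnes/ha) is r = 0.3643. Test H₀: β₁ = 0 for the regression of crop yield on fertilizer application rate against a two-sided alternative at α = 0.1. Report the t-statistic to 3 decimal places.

t = r·√(n − 2)/√(1 − r²) = 0.3643·√14/√0.867286 = 1.464.
df = n − 2 = 14.
Two-sided p ≈ 0.1654, which is ≥ 0.1, so fail to reject H₀.
The data do not give significant evidence of a linear association between fertilizer application rate and crop yield.

t = 1.464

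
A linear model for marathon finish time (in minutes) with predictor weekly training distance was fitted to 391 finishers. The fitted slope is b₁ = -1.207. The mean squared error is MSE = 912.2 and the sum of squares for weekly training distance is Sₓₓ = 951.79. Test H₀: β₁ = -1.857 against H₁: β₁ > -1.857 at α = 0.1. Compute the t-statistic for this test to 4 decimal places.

SE(b₁) = √(MSE/Sₓₓ) = √(912.2/951.79) = 0.978981.
t = (-1.207 − (-1.857)) / 0.978981 = 0.6640.
df = n − 2 = 389.
One-sided p ≈ 0.2536, which is ≥ 0.1, so fail to reject H₀.
The data do not give significant evidence that the true slope on weekly training distance exceeds -1.857 minutes per unit.

t = 0.6640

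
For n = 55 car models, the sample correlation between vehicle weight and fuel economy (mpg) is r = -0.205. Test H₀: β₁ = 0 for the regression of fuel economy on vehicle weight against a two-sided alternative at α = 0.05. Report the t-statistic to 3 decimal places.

t = -1.525

t = r·√(n − 2)/√(1 − r²) = -0.205·√53/√0.957975 = -1.525.
df = n − 2 = 53.
Two-sided p ≈ 0.1333, which is ≥ 0.05, so fail to reject H₀.
The data do not give significant evidence of a linear association between vehicle weight and fuel economy.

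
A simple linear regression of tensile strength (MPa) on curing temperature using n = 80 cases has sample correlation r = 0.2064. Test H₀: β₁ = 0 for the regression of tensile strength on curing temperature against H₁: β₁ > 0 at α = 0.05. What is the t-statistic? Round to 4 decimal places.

t = r·√(n − 2)/√(1 − r²) = 0.2064·√78/√0.957399 = 1.8630.
df = n − 2 = 78.
One-sided p ≈ 0.0331, which is < 0.05, so reject H₀.
There is evidence of a linear association between curing temperature and tensile strength.

t = 1.8630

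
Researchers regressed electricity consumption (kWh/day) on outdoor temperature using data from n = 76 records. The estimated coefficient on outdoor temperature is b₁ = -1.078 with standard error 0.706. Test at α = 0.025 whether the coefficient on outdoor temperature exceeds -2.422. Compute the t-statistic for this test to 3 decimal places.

H₀: β₁ = -2.422 vs H₁: β₁ > -2.422.
t = (b₁ − β₁⁰)/SE = (-1.078 − (-2.422)) / 0.706 = 1.904.
df = n − 2 = 76 − 2 = 74.
One-sided p ≈ 0.0304, which is ≥ 0.025, so fail to reject H₀.
The data do not give significant evidence that the true slope on outdoor temperature exceeds -2.422 kWh/day per unit.

t = 1.904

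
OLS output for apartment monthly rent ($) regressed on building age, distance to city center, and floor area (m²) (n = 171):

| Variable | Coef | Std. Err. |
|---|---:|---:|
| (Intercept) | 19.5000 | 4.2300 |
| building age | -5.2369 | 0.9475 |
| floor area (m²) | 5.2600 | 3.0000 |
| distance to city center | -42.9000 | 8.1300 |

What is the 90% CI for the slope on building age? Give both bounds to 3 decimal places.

Read off: b = -5.2369, SE = 0.9475 for building age.
df = n − k − 1 = 171 − 3 − 1 = 167.
t* = t_{0.05, 167} = 1.654029.
Margin = t* × SE = 1.654029 × 0.9475 = 1.56719.
CI: -5.2369 ± 1.56719 → (-6.804, -3.670).

(-6.804, -3.670)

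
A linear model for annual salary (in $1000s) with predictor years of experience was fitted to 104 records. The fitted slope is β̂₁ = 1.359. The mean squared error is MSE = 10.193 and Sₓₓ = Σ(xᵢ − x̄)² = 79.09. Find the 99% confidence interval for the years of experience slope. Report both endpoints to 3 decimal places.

(0.417, 2.301)

SE(β̂₁) = √(MSE/Sₓₓ) = √(10.193/79.09) = 0.358997.
df = n − 2 = 102.
t* = t_{0.005, 102} = 2.624891.
Margin = t* × SE = 2.624891 × 0.358997 = 0.94233.
CI: 1.359 ± 0.94233 → (0.417, 2.301).
With 99% confidence, each one-unit increase in years of experience is associated with a change of between 0.417 and 2.301 $1000s in annual salary.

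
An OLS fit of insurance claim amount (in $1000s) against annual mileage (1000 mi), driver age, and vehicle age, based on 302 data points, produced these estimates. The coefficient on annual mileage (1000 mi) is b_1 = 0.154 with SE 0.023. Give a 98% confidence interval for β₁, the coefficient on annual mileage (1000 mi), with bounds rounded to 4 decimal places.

(0.1002, 0.2078)

df = n − k − 1 = 302 − 3 − 1 = 298.
t* = t_{0.01, 298} = 2.338926.
Margin = t* × SE = 2.338926 × 0.023 = 0.053795.
CI: 0.154 ± 0.053795 → (0.1002, 0.2078).
With 98% confidence, each one-unit increase in annual mileage (1000 mi) is associated with a change of between 0.1002 and 0.2078 $1000s in insurance claim amount, holding the other predictors fixed.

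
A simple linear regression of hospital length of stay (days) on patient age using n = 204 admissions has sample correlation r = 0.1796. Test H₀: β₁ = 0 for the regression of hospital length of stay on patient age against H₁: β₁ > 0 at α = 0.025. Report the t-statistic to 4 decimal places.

t = r·√(n − 2)/√(1 − r²) = 0.1796·√202/√0.967744 = 2.5948.
df = n − 2 = 202.
One-sided p ≈ 0.0051, which is < 0.025, so reject H₀.
There is evidence of a linear association between patient age and hospital length of stay.

t = 2.5948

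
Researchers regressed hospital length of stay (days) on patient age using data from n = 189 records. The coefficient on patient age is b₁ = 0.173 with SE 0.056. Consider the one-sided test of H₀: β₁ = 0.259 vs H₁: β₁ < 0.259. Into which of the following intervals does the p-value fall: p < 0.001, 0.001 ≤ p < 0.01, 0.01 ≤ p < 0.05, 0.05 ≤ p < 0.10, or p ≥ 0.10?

0.05 ≤ p < 0.10

t = (0.173 − 0.259) / 0.056 = -1.536.
df = n − 2 = 189 − 2 = 187.
One-sided p = P(T_{187} < t) ≈ 0.0631.
So 0.05 ≤ p < 0.10.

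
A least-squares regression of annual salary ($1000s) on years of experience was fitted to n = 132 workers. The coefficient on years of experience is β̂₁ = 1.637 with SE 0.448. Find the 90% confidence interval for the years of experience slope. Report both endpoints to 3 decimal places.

(0.895, 2.379)

df = n − 2 = 132 − 2 = 130.
t* = t_{0.05, 130} = 1.656659.
Margin = t* × SE = 1.656659 × 0.448 = 0.74218.
CI: 1.637 ± 0.74218 → (0.895, 2.379).
With 90% confidence, each one-unit increase in years of experience is associated with a change of between 0.895 and 2.379 $1000s in annual salary.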